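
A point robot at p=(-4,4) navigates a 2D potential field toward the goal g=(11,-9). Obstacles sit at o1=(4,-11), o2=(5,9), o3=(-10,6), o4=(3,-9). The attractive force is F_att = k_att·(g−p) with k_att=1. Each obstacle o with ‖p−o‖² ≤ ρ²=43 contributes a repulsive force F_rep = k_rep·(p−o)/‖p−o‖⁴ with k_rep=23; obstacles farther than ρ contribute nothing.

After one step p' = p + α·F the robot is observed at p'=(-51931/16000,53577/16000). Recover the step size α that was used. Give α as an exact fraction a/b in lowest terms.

α = 1/20

F_att = 1·(g−p) = 1·(15,-13) = (15.0000,-13.0000)
o1: d²=289 > ρ²=43 → inactive
o2: d²=106 > ρ²=43 → inactive
o3: d²=40 ≤ ρ²=43; F_rep = 23·(6,-2)/40² = (0.0862,-0.0288)
o4: d²=218 > ρ²=43 → inactive
F = F_att + ΣF_rep = (15.0862,-13.0288)
Δp = p'−p = (0.7543,-0.6514); α = Δx/Fx = (12069/16000) / (12069/800) = 1/20
check: Δy/Fy = (-10423/16000) / (-10423/800) = 1/20 ✓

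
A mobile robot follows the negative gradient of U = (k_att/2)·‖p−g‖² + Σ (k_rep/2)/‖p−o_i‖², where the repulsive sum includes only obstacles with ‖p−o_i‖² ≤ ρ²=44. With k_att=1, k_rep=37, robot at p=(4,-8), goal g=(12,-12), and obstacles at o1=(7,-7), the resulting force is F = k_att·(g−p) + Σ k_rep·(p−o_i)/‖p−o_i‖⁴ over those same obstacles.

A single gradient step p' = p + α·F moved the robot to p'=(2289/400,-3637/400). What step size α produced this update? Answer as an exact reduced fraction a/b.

F_att = 1·(g−p) = 1·(8,-4) = (8.0000,-4.0000)
o1: d²=10 ≤ ρ²=44; F_rep = 37·(-3,-1)/10² = (-1.1100,-0.3700)
F = F_att + ΣF_rep = (6.8900,-4.3700)
Δp = p'−p = (1.7225,-1.0925); α = Δx/Fx = (689/400) / (689/100) = 1/4
check: Δy/Fy = (-437/400) / (-437/100) = 1/4 ✓

α = 1/4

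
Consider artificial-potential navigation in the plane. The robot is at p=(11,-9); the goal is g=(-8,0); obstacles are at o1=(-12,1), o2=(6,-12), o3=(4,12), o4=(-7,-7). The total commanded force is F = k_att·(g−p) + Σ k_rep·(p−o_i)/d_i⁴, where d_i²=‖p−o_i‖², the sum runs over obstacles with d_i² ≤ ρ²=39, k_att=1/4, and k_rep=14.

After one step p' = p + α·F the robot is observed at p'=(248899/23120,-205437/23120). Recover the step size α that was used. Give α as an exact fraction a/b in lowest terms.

α = 1/20

F_att = 1/4·(g−p) = 1/4·(-19,9) = (-4.7500,2.2500)
o1: d²=629 > ρ²=39 → inactive
o2: d²=34 ≤ ρ²=39; F_rep = 14·(5,3)/34² = (0.0606,0.0363)
o3: d²=490 > ρ²=39 → inactive
o4: d²=328 > ρ²=39 → inactive
F = F_att + ΣF_rep = (-4.6894,2.2863)
Δp = p'−p = (-0.2345,0.1143); α = Δx/Fx = (-5421/23120) / (-5421/1156) = 1/20
check: Δy/Fy = (2643/23120) / (2643/1156) = 1/20 ✓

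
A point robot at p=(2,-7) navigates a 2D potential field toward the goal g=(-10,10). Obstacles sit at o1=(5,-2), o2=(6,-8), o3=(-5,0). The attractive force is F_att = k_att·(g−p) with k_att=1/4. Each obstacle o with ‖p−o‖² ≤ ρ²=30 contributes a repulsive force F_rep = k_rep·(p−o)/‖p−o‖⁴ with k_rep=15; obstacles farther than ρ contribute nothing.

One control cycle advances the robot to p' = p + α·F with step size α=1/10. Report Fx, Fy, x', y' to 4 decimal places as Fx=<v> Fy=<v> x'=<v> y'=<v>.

F_att = 1/4·(g−p) = 1/4·(-12,17) = (-3.0000,4.2500)
o1: d²=34 > ρ²=30 → inactive
o2: d²=17 ≤ ρ²=30; F_rep = 15·(-4,1)/17² = (-0.2076,0.0519)
o3: d²=98 > ρ²=30 → inactive
F = F_att + ΣF_rep = (-3.2076,4.3019)
p' = p + 1/10·F = (1.6792,-6.5698)

Fx=-3.2076 Fy=4.3019 x'=1.6792 y'=-6.5698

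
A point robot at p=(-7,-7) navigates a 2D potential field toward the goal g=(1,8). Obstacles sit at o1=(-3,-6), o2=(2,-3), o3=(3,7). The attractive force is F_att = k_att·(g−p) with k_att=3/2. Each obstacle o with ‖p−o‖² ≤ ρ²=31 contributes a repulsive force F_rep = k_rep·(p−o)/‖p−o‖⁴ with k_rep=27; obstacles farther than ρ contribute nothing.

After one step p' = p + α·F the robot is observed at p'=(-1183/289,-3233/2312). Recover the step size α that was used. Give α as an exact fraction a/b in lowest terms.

F_att = 3/2·(g−p) = 3/2·(8,15) = (12.0000,22.5000)
o1: d²=17 ≤ ρ²=31; F_rep = 27·(-4,-1)/17² = (-0.3737,-0.0934)
o2: d²=97 > ρ²=31 → inactive
o3: d²=296 > ρ²=31 → inactive
F = F_att + ΣF_rep = (11.6263,22.4066)
Δp = p'−p = (2.9066,5.6016); α = Δx/Fx = (840/289) / (3360/289) = 1/4
check: Δy/Fy = (12951/2312) / (12951/578) = 1/4 ✓

α = 1/4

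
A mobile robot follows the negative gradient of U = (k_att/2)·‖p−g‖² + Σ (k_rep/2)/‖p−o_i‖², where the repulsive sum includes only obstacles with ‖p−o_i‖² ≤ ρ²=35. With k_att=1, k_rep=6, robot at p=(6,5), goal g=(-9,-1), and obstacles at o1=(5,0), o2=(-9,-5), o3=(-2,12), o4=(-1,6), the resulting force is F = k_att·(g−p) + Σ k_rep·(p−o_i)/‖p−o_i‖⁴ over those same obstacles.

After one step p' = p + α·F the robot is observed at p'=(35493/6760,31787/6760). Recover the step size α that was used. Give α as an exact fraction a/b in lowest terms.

F_att = 1·(g−p) = 1·(-15,-6) = (-15.0000,-6.0000)
o1: d²=26 ≤ ρ²=35; F_rep = 6·(1,5)/26² = (0.0089,0.0444)
o2: d²=325 > ρ²=35 → inactive
o3: d²=113 > ρ²=35 → inactive
o4: d²=50 > ρ²=35 → inactive
F = F_att + ΣF_rep = (-14.9911,-5.9556)
Δp = p'−p = (-0.7496,-0.2978); α = Δx/Fx = (-5067/6760) / (-5067/338) = 1/20
check: Δy/Fy = (-2013/6760) / (-2013/338) = 1/20 ✓

α = 1/20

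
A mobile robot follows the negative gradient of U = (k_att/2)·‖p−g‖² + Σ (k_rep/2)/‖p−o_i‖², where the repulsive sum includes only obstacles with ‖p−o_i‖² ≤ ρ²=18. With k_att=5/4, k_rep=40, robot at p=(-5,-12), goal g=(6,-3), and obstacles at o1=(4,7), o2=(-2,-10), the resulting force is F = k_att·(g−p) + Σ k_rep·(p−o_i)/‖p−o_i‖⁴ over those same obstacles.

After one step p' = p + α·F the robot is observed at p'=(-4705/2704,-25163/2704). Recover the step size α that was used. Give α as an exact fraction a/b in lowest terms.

F_att = 5/4·(g−p) = 5/4·(11,9) = (13.7500,11.2500)
o1: d²=442 > ρ²=18 → inactive
o2: d²=13 ≤ ρ²=18; F_rep = 40·(-3,-2)/13² = (-0.7101,-0.4734)
F = F_att + ΣF_rep = (13.0399,10.7766)
Δp = p'−p = (3.2600,2.6942); α = Δx/Fx = (8815/2704) / (8815/676) = 1/4
check: Δy/Fy = (7285/2704) / (7285/676) = 1/4 ✓

α = 1/4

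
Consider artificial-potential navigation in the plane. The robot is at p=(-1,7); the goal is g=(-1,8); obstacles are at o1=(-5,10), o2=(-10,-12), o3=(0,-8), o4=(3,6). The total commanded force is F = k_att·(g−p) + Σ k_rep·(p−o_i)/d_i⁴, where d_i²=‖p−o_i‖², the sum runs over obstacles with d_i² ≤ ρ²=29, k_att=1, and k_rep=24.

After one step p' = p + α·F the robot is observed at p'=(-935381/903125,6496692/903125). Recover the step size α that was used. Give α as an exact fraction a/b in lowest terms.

F_att = 1·(g−p) = 1·(0,1) = (0.0000,1.0000)
o1: d²=25 ≤ ρ²=29; F_rep = 24·(4,-3)/25² = (0.1536,-0.1152)
o2: d²=442 > ρ²=29 → inactive
o3: d²=226 > ρ²=29 → inactive
o4: d²=17 ≤ ρ²=29; F_rep = 24·(-4,1)/17² = (-0.3322,0.0830)
F = F_att + ΣF_rep = (-0.1786,0.9678)
Δp = p'−p = (-0.0357,0.1936); α = Δx/Fx = (-32256/903125) / (-32256/180625) = 1/5
check: Δy/Fy = (174817/903125) / (174817/180625) = 1/5 ✓

α = 1/5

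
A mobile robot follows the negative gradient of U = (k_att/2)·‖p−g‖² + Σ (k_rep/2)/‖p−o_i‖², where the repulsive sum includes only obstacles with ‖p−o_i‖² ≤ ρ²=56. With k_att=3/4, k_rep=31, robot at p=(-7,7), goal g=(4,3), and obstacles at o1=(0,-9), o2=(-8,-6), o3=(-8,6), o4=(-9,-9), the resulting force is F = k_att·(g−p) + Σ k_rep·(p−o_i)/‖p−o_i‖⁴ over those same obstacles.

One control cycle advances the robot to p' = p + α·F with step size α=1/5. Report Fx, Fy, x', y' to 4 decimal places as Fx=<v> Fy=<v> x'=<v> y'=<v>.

F_att = 3/4·(g−p) = 3/4·(11,-4) = (8.2500,-3.0000)
o1: d²=305 > ρ²=56 → inactive
o2: d²=170 > ρ²=56 → inactive
o3: d²=2 ≤ ρ²=56; F_rep = 31·(1,1)/2² = (7.7500,7.7500)
o4: d²=260 > ρ²=56 → inactive
F = F_att + ΣF_rep = (16.0000,4.7500)
p' = p + 1/5·F = (-3.8000,7.9500)

Fx=16.0000 Fy=4.7500 x'=-3.8000 y'=7.9500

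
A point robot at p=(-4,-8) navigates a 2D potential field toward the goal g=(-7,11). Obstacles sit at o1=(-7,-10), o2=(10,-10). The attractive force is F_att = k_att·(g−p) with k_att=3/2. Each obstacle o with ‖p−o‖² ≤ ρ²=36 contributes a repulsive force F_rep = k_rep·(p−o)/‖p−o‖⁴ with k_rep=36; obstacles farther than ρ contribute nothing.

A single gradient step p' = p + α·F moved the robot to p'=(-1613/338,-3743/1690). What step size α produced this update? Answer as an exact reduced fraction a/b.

α = 1/5

F_att = 3/2·(g−p) = 3/2·(-3,19) = (-4.5000,28.5000)
o1: d²=13 ≤ ρ²=36; F_rep = 36·(3,2)/13² = (0.6391,0.4260)
o2: d²=200 > ρ²=36 → inactive
F = F_att + ΣF_rep = (-3.8609,28.9260)
Δp = p'−p = (-0.7722,5.7852); α = Δx/Fx = (-261/338) / (-1305/338) = 1/5
check: Δy/Fy = (9777/1690) / (9777/338) = 1/5 ✓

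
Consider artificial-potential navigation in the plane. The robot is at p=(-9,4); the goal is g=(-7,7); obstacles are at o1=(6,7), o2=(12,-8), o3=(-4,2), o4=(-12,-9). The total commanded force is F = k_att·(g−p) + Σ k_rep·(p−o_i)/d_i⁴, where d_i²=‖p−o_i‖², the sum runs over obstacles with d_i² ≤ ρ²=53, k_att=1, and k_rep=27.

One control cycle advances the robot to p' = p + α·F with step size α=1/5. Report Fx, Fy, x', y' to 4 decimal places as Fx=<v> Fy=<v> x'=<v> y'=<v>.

Fx=1.8395 Fy=3.0642 x'=-8.6321 y'=4.6128

F_att = 1·(g−p) = 1·(2,3) = (2.0000,3.0000)
o1: d²=234 > ρ²=53 → inactive
o2: d²=585 > ρ²=53 → inactive
o3: d²=29 ≤ ρ²=53; F_rep = 27·(-5,2)/29² = (-0.1605,0.0642)
o4: d²=178 > ρ²=53 → inactive
F = F_att + ΣF_rep = (1.8395,3.0642)
p' = p + 1/5·F = (-8.6321,4.6128)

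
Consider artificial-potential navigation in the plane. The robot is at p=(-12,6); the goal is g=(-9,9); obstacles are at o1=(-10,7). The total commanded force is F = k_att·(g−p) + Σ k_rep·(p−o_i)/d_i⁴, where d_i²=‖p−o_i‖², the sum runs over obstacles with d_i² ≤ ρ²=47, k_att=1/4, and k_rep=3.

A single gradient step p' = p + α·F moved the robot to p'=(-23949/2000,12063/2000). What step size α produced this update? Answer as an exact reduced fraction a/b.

α = 1/20

F_att = 1/4·(g−p) = 1/4·(3,3) = (0.7500,0.7500)
o1: d²=5 ≤ ρ²=47; F_rep = 3·(-2,-1)/5² = (-0.2400,-0.1200)
F = F_att + ΣF_rep = (0.5100,0.6300)
Δp = p'−p = (0.0255,0.0315); α = Δx/Fx = (51/2000) / (51/100) = 1/20
check: Δy/Fy = (63/2000) / (63/100) = 1/20 ✓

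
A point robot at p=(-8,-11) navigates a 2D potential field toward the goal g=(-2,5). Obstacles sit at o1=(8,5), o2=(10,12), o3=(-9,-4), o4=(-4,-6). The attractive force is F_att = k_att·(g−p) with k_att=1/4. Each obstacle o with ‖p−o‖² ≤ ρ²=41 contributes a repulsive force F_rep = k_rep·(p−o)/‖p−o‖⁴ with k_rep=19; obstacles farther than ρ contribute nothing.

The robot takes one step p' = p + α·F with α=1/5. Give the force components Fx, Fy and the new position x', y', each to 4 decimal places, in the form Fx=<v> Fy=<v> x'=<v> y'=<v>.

F_att = 1/4·(g−p) = 1/4·(6,16) = (1.5000,4.0000)
o1: d²=512 > ρ²=41 → inactive
o2: d²=853 > ρ²=41 → inactive
o3: d²=50 > ρ²=41 → inactive
o4: d²=41 ≤ ρ²=41; F_rep = 19·(-4,-5)/41² = (-0.0452,-0.0565)
F = F_att + ΣF_rep = (1.4548,3.9435)
p' = p + 1/5·F = (-7.7090,-10.2113)

Fx=1.4548 Fy=3.9435 x'=-7.7090 y'=-10.2113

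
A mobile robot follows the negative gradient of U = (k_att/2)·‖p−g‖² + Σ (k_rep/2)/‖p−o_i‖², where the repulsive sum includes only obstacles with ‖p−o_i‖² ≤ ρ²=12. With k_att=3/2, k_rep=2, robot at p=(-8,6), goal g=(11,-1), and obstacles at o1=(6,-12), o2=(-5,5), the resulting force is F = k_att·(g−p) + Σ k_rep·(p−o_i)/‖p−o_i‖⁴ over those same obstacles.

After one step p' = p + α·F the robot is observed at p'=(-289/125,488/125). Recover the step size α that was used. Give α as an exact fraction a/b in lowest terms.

α = 1/5

F_att = 3/2·(g−p) = 3/2·(19,-7) = (28.5000,-10.5000)
o1: d²=520 > ρ²=12 → inactive
o2: d²=10 ≤ ρ²=12; F_rep = 2·(-3,1)/10² = (-0.0600,0.0200)
F = F_att + ΣF_rep = (28.4400,-10.4800)
Δp = p'−p = (5.6880,-2.0960); α = Δx/Fx = (711/125) / (711/25) = 1/5
check: Δy/Fy = (-262/125) / (-262/25) = 1/5 ✓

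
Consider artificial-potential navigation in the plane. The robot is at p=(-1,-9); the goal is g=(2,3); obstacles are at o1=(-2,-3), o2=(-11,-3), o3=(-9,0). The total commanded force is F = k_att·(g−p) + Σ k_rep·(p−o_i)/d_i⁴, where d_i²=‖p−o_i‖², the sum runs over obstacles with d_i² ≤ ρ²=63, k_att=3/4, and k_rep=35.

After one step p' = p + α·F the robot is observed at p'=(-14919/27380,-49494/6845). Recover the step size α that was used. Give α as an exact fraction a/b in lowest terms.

α = 1/5

F_att = 3/4·(g−p) = 3/4·(3,12) = (2.2500,9.0000)
o1: d²=37 ≤ ρ²=63; F_rep = 35·(1,-6)/37² = (0.0256,-0.1534)
o2: d²=136 > ρ²=63 → inactive
o3: d²=145 > ρ²=63 → inactive
F = F_att + ΣF_rep = (2.2756,8.8466)
Δp = p'−p = (0.4551,1.7693); α = Δx/Fx = (12461/27380) / (12461/5476) = 1/5
check: Δy/Fy = (12111/6845) / (12111/1369) = 1/5 ✓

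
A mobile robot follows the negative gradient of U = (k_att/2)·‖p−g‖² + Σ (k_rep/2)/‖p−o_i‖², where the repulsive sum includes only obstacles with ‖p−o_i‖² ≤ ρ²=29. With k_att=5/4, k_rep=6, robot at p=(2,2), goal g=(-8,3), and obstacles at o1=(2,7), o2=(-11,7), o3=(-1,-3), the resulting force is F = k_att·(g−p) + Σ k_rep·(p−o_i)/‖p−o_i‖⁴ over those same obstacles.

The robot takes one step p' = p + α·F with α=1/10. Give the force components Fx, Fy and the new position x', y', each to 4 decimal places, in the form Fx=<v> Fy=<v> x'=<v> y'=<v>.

F_att = 5/4·(g−p) = 5/4·(-10,1) = (-12.5000,1.2500)
o1: d²=25 ≤ ρ²=29; F_rep = 6·(0,-5)/25² = (0.0000,-0.0480)
o2: d²=194 > ρ²=29 → inactive
o3: d²=34 > ρ²=29 → inactive
F = F_att + ΣF_rep = (-12.5000,1.2020)
p' = p + 1/10·F = (0.7500,2.1202)

Fx=-12.5000 Fy=1.2020 x'=0.7500 y'=2.1202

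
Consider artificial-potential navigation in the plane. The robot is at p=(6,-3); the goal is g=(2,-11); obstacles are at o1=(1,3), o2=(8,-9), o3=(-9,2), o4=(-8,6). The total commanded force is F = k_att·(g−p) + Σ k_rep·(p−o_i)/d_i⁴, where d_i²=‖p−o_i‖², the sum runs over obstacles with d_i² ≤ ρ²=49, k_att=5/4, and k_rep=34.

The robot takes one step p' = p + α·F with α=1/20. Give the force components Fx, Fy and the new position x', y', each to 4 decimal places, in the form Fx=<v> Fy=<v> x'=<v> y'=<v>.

Fx=-5.0425 Fy=-9.8725 x'=5.7479 y'=-3.4936

F_att = 5/4·(g−p) = 5/4·(-4,-8) = (-5.0000,-10.0000)
o1: d²=61 > ρ²=49 → inactive
o2: d²=40 ≤ ρ²=49; F_rep = 34·(-2,6)/40² = (-0.0425,0.1275)
o3: d²=250 > ρ²=49 → inactive
o4: d²=277 > ρ²=49 → inactive
F = F_att + ΣF_rep = (-5.0425,-9.8725)
p' = p + 1/20·F = (5.7479,-3.4936)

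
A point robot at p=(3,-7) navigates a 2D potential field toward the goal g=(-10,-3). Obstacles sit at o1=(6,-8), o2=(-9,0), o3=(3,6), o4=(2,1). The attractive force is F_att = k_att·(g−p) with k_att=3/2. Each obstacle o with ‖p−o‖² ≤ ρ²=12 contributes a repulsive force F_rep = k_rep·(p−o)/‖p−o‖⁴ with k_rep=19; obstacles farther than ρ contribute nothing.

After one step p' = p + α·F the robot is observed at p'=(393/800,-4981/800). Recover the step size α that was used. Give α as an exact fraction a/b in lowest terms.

α = 1/8

F_att = 3/2·(g−p) = 3/2·(-13,4) = (-19.5000,6.0000)
o1: d²=10 ≤ ρ²=12; F_rep = 19·(-3,1)/10² = (-0.5700,0.1900)
o2: d²=193 > ρ²=12 → inactive
o3: d²=169 > ρ²=12 → inactive
o4: d²=65 > ρ²=12 → inactive
F = F_att + ΣF_rep = (-20.0700,6.1900)
Δp = p'−p = (-2.5088,0.7738); α = Δx/Fx = (-2007/800) / (-2007/100) = 1/8
check: Δy/Fy = (619/800) / (619/100) = 1/8 ✓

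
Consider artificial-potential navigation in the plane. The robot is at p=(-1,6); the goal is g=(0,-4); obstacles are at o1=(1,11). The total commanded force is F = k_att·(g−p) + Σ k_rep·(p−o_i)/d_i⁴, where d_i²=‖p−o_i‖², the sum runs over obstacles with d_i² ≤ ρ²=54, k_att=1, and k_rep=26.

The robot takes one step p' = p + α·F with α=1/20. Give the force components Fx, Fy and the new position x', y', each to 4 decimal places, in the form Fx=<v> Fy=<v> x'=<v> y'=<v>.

F_att = 1·(g−p) = 1·(1,-10) = (1.0000,-10.0000)
o1: d²=29 ≤ ρ²=54; F_rep = 26·(-2,-5)/29² = (-0.0618,-0.1546)
F = F_att + ΣF_rep = (0.9382,-10.1546)
p' = p + 1/20·F = (-0.9531,5.4923)

Fx=0.9382 Fy=-10.1546 x'=-0.9531 y'=5.4923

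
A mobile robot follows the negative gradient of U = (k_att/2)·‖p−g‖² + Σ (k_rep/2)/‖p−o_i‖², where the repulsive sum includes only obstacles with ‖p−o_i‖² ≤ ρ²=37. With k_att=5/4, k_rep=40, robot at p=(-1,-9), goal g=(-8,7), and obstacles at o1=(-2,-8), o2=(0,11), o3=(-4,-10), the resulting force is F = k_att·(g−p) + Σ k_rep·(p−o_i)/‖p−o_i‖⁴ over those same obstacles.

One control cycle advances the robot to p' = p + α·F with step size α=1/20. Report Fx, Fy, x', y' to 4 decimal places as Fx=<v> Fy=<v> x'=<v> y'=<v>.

F_att = 5/4·(g−p) = 5/4·(-7,16) = (-8.7500,20.0000)
o1: d²=2 ≤ ρ²=37; F_rep = 40·(1,-1)/2² = (10.0000,-10.0000)
o2: d²=401 > ρ²=37 → inactive
o3: d²=10 ≤ ρ²=37; F_rep = 40·(3,1)/10² = (1.2000,0.4000)
F = F_att + ΣF_rep = (2.4500,10.4000)
p' = p + 1/20·F = (-0.8775,-8.4800)

Fx=2.4500 Fy=10.4000 x'=-0.8775 y'=-8.4800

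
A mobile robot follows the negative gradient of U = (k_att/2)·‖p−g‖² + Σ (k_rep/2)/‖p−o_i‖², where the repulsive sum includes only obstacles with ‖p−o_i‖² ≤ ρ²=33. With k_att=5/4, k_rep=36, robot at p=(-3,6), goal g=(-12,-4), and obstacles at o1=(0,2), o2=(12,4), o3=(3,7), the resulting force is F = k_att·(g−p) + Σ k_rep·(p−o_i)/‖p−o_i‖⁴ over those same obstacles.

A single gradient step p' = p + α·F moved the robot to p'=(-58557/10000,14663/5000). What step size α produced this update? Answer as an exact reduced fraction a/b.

α = 1/4

F_att = 5/4·(g−p) = 5/4·(-9,-10) = (-11.2500,-12.5000)
o1: d²=25 ≤ ρ²=33; F_rep = 36·(-3,4)/25² = (-0.1728,0.2304)
o2: d²=229 > ρ²=33 → inactive
o3: d²=37 > ρ²=33 → inactive
F = F_att + ΣF_rep = (-11.4228,-12.2696)
Δp = p'−p = (-2.8557,-3.0674); α = Δx/Fx = (-28557/10000) / (-28557/2500) = 1/4
check: Δy/Fy = (-15337/5000) / (-15337/1250) = 1/4 ✓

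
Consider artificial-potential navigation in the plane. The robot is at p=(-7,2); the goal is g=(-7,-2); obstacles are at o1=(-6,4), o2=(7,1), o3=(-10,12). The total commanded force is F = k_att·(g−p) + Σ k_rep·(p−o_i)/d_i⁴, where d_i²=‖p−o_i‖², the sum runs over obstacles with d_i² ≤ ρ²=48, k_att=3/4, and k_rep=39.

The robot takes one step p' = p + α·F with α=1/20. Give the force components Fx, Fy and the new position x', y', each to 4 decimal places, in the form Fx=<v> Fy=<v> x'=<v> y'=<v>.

F_att = 3/4·(g−p) = 3/4·(0,-4) = (0.0000,-3.0000)
o1: d²=5 ≤ ρ²=48; F_rep = 39·(-1,-2)/5² = (-1.5600,-3.1200)
o2: d²=197 > ρ²=48 → inactive
o3: d²=109 > ρ²=48 → inactive
F = F_att + ΣF_rep = (-1.5600,-6.1200)
p' = p + 1/20·F = (-7.0780,1.6940)

Fx=-1.5600 Fy=-6.1200 x'=-7.0780 y'=1.6940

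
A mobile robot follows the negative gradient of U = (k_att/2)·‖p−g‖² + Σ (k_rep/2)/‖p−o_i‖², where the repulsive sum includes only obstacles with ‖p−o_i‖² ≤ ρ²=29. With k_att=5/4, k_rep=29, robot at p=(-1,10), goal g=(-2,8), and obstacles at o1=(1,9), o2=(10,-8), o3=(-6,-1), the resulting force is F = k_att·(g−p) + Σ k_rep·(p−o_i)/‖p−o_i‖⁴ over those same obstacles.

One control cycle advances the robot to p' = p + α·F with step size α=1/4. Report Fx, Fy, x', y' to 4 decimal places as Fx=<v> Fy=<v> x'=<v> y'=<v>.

F_att = 5/4·(g−p) = 5/4·(-1,-2) = (-1.2500,-2.5000)
o1: d²=5 ≤ ρ²=29; F_rep = 29·(-2,1)/5² = (-2.3200,1.1600)
o2: d²=445 > ρ²=29 → inactive
o3: d²=146 > ρ²=29 → inactive
F = F_att + ΣF_rep = (-3.5700,-1.3400)
p' = p + 1/4·F = (-1.8925,9.6650)

Fx=-3.5700 Fy=-1.3400 x'=-1.8925 y'=9.6650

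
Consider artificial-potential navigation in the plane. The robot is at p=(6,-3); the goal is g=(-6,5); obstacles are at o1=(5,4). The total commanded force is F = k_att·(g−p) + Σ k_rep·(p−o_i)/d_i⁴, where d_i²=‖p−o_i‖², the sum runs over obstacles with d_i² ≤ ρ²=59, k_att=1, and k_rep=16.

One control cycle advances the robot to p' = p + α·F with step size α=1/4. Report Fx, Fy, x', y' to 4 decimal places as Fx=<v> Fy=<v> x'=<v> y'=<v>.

Fx=-11.9936 Fy=7.9552 x'=3.0016 y'=-1.0112

F_att = 1·(g−p) = 1·(-12,8) = (-12.0000,8.0000)
o1: d²=50 ≤ ρ²=59; F_rep = 16·(1,-7)/50² = (0.0064,-0.0448)
F = F_att + ΣF_rep = (-11.9936,7.9552)
p' = p + 1/4·F = (3.0016,-1.0112)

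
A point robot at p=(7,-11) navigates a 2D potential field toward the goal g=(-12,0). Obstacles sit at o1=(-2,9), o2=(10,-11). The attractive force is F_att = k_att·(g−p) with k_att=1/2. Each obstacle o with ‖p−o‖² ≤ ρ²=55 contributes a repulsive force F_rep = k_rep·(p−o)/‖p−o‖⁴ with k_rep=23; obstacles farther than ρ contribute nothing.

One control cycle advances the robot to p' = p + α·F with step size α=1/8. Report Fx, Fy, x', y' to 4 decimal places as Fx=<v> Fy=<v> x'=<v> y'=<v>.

F_att = 1/2·(g−p) = 1/2·(-19,11) = (-9.5000,5.5000)
o1: d²=481 > ρ²=55 → inactive
o2: d²=9 ≤ ρ²=55; F_rep = 23·(-3,0)/9² = (-0.8519,0.0000)
F = F_att + ΣF_rep = (-10.3519,5.5000)
p' = p + 1/8·F = (5.7060,-10.3125)

Fx=-10.3519 Fy=5.5000 x'=5.7060 y'=-10.3125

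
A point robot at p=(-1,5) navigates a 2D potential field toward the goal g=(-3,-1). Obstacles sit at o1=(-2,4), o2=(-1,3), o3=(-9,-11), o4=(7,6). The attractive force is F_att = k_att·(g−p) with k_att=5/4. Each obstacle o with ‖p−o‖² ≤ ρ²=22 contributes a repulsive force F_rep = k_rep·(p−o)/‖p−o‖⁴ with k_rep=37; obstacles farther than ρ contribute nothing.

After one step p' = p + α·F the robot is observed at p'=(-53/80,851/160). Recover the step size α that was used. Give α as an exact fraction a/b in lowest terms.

α = 1/20

F_att = 5/4·(g−p) = 5/4·(-2,-6) = (-2.5000,-7.5000)
o1: d²=2 ≤ ρ²=22; F_rep = 37·(1,1)/2² = (9.2500,9.2500)
o2: d²=4 ≤ ρ²=22; F_rep = 37·(0,2)/4² = (0.0000,4.6250)
o3: d²=320 > ρ²=22 → inactive
o4: d²=65 > ρ²=22 → inactive
F = F_att + ΣF_rep = (6.7500,6.3750)
Δp = p'−p = (0.3375,0.3187); α = Δx/Fx = (27/80) / (27/4) = 1/20
check: Δy/Fy = (51/160) / (51/8) = 1/20 ✓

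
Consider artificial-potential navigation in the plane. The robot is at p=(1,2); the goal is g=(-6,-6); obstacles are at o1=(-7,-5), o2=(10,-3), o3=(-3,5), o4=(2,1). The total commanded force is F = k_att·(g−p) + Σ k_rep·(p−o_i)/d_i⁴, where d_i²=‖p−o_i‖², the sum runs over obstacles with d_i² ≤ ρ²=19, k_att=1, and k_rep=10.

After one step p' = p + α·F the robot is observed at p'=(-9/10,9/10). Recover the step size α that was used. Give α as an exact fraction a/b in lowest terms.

α = 1/5

F_att = 1·(g−p) = 1·(-7,-8) = (-7.0000,-8.0000)
o1: d²=113 > ρ²=19 → inactive
o2: d²=106 > ρ²=19 → inactive
o3: d²=25 > ρ²=19 → inactive
o4: d²=2 ≤ ρ²=19; F_rep = 10·(-1,1)/2² = (-2.5000,2.5000)
F = F_att + ΣF_rep = (-9.5000,-5.5000)
Δp = p'−p = (-1.9000,-1.1000); α = Δx/Fx = (-19/10) / (-19/2) = 1/5
check: Δy/Fy = (-11/10) / (-11/2) = 1/5 ✓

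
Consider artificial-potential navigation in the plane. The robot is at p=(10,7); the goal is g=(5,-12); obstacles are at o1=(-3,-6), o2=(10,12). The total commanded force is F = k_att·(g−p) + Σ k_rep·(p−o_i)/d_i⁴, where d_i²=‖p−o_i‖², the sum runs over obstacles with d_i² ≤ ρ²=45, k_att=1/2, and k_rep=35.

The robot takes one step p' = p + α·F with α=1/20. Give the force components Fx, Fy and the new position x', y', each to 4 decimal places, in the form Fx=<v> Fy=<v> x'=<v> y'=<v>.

F_att = 1/2·(g−p) = 1/2·(-5,-19) = (-2.5000,-9.5000)
o1: d²=338 > ρ²=45 → inactive
o2: d²=25 ≤ ρ²=45; F_rep = 35·(0,-5)/25² = (0.0000,-0.2800)
F = F_att + ΣF_rep = (-2.5000,-9.7800)
p' = p + 1/20·F = (9.8750,6.5110)

Fx=-2.5000 Fy=-9.7800 x'=9.8750 y'=6.5110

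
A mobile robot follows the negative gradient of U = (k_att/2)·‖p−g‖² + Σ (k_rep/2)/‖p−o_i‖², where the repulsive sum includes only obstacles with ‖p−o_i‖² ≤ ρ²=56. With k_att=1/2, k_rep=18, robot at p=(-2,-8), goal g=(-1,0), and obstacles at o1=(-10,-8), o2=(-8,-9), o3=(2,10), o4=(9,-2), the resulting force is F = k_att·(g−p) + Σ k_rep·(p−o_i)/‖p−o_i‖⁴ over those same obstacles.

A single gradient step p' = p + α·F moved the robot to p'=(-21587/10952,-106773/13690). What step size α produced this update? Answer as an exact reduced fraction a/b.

α = 1/20

F_att = 1/2·(g−p) = 1/2·(1,8) = (0.5000,4.0000)
o1: d²=64 > ρ²=56 → inactive
o2: d²=37 ≤ ρ²=56; F_rep = 18·(6,1)/37² = (0.0789,0.0131)
o3: d²=340 > ρ²=56 → inactive
o4: d²=157 > ρ²=56 → inactive
F = F_att + ΣF_rep = (0.5789,4.0131)
Δp = p'−p = (0.0289,0.2007); α = Δx/Fx = (317/10952) / (1585/2738) = 1/20
check: Δy/Fy = (2747/13690) / (5494/1369) = 1/20 ✓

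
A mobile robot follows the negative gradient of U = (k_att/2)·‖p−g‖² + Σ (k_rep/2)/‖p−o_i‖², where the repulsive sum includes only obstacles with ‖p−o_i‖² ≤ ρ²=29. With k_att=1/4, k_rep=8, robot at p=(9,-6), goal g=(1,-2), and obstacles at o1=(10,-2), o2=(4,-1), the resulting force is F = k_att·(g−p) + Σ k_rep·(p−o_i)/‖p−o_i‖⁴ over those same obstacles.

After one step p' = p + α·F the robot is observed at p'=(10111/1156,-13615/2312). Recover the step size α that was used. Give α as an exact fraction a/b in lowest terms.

F_att = 1/4·(g−p) = 1/4·(-8,4) = (-2.0000,1.0000)
o1: d²=17 ≤ ρ²=29; F_rep = 8·(-1,-4)/17² = (-0.0277,-0.1107)
o2: d²=50 > ρ²=29 → inactive
F = F_att + ΣF_rep = (-2.0277,0.8893)
Δp = p'−p = (-0.2535,0.1112); α = Δx/Fx = (-293/1156) / (-586/289) = 1/8
check: Δy/Fy = (257/2312) / (257/289) = 1/8 ✓

α = 1/8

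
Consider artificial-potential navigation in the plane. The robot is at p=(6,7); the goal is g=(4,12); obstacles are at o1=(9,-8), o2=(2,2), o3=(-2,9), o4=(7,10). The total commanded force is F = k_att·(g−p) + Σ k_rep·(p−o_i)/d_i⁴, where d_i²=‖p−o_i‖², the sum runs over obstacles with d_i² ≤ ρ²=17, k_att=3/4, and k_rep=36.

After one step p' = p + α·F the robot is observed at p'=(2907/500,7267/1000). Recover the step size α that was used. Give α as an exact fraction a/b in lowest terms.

F_att = 3/4·(g−p) = 3/4·(-2,5) = (-1.5000,3.7500)
o1: d²=234 > ρ²=17 → inactive
o2: d²=41 > ρ²=17 → inactive
o3: d²=68 > ρ²=17 → inactive
o4: d²=10 ≤ ρ²=17; F_rep = 36·(-1,-3)/10² = (-0.3600,-1.0800)
F = F_att + ΣF_rep = (-1.8600,2.6700)
Δp = p'−p = (-0.1860,0.2670); α = Δx/Fx = (-93/500) / (-93/50) = 1/10
check: Δy/Fy = (267/1000) / (267/100) = 1/10 ✓

α = 1/10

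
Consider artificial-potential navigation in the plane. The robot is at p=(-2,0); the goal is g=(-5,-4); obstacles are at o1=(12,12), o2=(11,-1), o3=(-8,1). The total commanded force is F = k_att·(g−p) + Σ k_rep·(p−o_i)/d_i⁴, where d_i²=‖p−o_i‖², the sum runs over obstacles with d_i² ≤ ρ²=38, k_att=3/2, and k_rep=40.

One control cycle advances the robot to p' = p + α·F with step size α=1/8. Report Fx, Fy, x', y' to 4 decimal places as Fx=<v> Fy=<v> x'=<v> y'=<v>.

F_att = 3/2·(g−p) = 3/2·(-3,-4) = (-4.5000,-6.0000)
o1: d²=340 > ρ²=38 → inactive
o2: d²=170 > ρ²=38 → inactive
o3: d²=37 ≤ ρ²=38; F_rep = 40·(6,-1)/37² = (0.1753,-0.0292)
F = F_att + ΣF_rep = (-4.3247,-6.0292)
p' = p + 1/8·F = (-2.5406,-0.7537)

Fx=-4.3247 Fy=-6.0292 x'=-2.5406 y'=-0.7537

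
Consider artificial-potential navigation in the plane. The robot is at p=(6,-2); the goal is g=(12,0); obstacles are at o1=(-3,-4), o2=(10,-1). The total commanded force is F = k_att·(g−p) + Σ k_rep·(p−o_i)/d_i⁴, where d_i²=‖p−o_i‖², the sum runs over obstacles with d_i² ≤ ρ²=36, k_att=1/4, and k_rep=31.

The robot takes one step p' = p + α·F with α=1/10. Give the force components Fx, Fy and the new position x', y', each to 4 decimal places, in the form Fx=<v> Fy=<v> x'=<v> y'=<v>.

Fx=1.0709 Fy=0.3927 x'=6.1071 y'=-1.9607

F_att = 1/4·(g−p) = 1/4·(6,2) = (1.5000,0.5000)
o1: d²=85 > ρ²=36 → inactive
o2: d²=17 ≤ ρ²=36; F_rep = 31·(-4,-1)/17² = (-0.4291,-0.1073)
F = F_att + ΣF_rep = (1.0709,0.3927)
p' = p + 1/10·F = (6.1071,-1.9607)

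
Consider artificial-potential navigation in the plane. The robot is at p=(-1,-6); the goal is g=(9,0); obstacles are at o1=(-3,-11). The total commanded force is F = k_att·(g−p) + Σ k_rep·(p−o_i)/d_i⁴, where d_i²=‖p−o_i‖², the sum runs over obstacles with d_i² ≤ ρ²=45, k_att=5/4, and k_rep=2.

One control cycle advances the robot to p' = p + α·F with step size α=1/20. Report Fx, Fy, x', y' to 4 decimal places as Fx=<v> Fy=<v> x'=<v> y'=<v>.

Fx=12.5048 Fy=7.5119 x'=-0.3748 y'=-5.6244

F_att = 5/4·(g−p) = 5/4·(10,6) = (12.5000,7.5000)
o1: d²=29 ≤ ρ²=45; F_rep = 2·(2,5)/29² = (0.0048,0.0119)
F = F_att + ΣF_rep = (12.5048,7.5119)
p' = p + 1/20·F = (-0.3748,-5.6244)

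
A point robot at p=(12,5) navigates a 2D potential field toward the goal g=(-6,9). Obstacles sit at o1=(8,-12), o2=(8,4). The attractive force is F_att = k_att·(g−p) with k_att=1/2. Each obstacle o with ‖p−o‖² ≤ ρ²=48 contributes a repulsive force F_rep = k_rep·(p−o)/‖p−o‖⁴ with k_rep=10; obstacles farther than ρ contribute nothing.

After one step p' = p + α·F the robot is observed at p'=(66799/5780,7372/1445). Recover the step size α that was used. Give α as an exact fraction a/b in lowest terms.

α = 1/20

F_att = 1/2·(g−p) = 1/2·(-18,4) = (-9.0000,2.0000)
o1: d²=305 > ρ²=48 → inactive
o2: d²=17 ≤ ρ²=48; F_rep = 10·(4,1)/17² = (0.1384,0.0346)
F = F_att + ΣF_rep = (-8.8616,2.0346)
Δp = p'−p = (-0.4431,0.1017); α = Δx/Fx = (-2561/5780) / (-2561/289) = 1/20
check: Δy/Fy = (147/1445) / (588/289) = 1/20 ✓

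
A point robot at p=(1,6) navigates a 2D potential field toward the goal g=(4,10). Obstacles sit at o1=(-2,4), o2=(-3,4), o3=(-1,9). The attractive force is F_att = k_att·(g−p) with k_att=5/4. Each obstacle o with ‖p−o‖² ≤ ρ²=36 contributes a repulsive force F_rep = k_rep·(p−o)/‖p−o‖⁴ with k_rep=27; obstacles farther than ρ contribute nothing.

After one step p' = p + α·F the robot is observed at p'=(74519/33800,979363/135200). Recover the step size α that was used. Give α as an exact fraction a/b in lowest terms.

F_att = 5/4·(g−p) = 5/4·(3,4) = (3.7500,5.0000)
o1: d²=13 ≤ ρ²=36; F_rep = 27·(3,2)/13² = (0.4793,0.3195)
o2: d²=20 ≤ ρ²=36; F_rep = 27·(4,2)/20² = (0.2700,0.1350)
o3: d²=13 ≤ ρ²=36; F_rep = 27·(2,-3)/13² = (0.3195,-0.4793)
F = F_att + ΣF_rep = (4.8188,4.9752)
Δp = p'−p = (1.2047,1.2438); α = Δx/Fx = (40719/33800) / (40719/8450) = 1/4
check: Δy/Fy = (168163/135200) / (168163/33800) = 1/4 ✓

α = 1/4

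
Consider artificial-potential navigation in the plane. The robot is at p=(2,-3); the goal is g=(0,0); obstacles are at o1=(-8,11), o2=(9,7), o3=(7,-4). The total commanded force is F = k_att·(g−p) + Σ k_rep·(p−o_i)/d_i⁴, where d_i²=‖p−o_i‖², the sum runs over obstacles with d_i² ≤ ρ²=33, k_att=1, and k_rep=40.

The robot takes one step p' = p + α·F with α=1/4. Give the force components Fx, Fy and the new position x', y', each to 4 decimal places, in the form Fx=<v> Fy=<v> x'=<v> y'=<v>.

F_att = 1·(g−p) = 1·(-2,3) = (-2.0000,3.0000)
o1: d²=296 > ρ²=33 → inactive
o2: d²=149 > ρ²=33 → inactive
o3: d²=26 ≤ ρ²=33; F_rep = 40·(-5,1)/26² = (-0.2959,0.0592)
F = F_att + ΣF_rep = (-2.2959,3.0592)
p' = p + 1/4·F = (1.4260,-2.2352)

Fx=-2.2959 Fy=3.0592 x'=1.4260 y'=-2.2352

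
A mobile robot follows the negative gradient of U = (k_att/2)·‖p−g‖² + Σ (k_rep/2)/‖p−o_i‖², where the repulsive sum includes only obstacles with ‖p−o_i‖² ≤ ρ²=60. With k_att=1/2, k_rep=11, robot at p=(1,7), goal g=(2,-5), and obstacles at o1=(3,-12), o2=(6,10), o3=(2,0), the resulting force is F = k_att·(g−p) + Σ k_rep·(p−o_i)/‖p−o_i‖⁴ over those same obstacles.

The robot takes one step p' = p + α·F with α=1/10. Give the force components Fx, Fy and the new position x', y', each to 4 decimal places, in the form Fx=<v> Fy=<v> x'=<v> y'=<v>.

F_att = 1/2·(g−p) = 1/2·(1,-12) = (0.5000,-6.0000)
o1: d²=365 > ρ²=60 → inactive
o2: d²=34 ≤ ρ²=60; F_rep = 11·(-5,-3)/34² = (-0.0476,-0.0285)
o3: d²=50 ≤ ρ²=60; F_rep = 11·(-1,7)/50² = (-0.0044,0.0308)
F = F_att + ΣF_rep = (0.4480,-5.9977)
p' = p + 1/10·F = (1.0448,6.4002)

Fx=0.4480 Fy=-5.9977 x'=1.0448 y'=6.4002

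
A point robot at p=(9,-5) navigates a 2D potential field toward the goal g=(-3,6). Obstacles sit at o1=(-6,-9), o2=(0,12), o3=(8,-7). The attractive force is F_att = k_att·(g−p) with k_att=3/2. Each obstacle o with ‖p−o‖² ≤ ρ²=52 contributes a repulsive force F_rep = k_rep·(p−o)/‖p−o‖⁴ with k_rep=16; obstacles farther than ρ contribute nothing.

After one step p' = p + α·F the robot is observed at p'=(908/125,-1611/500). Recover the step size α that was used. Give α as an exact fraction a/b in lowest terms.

α = 1/10

F_att = 3/2·(g−p) = 3/2·(-12,11) = (-18.0000,16.5000)
o1: d²=241 > ρ²=52 → inactive
o2: d²=370 > ρ²=52 → inactive
o3: d²=5 ≤ ρ²=52; F_rep = 16·(1,2)/5² = (0.6400,1.2800)
F = F_att + ΣF_rep = (-17.3600,17.7800)
Δp = p'−p = (-1.7360,1.7780); α = Δx/Fx = (-217/125) / (-434/25) = 1/10
check: Δy/Fy = (889/500) / (889/50) = 1/10 ✓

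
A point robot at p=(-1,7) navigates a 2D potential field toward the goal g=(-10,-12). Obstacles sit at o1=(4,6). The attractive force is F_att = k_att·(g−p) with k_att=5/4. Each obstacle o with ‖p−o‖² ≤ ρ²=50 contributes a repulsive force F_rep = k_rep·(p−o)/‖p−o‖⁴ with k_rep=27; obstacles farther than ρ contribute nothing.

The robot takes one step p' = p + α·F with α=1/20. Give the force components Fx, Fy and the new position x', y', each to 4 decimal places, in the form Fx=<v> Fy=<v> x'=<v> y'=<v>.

F_att = 5/4·(g−p) = 5/4·(-9,-19) = (-11.2500,-23.7500)
o1: d²=26 ≤ ρ²=50; F_rep = 27·(-5,1)/26² = (-0.1997,0.0399)
F = F_att + ΣF_rep = (-11.4497,-23.7101)
p' = p + 1/20·F = (-1.5725,5.8145)

Fx=-11.4497 Fy=-23.7101 x'=-1.5725 y'=5.8145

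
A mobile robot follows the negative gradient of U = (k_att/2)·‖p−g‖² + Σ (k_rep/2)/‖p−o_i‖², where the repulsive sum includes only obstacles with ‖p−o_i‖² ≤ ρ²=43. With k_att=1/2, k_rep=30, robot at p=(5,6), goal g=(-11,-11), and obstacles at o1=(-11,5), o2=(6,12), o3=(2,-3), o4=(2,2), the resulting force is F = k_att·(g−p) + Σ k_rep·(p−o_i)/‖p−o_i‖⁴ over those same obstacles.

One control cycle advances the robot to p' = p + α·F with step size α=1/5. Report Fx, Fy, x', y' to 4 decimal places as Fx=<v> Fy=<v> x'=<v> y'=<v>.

F_att = 1/2·(g−p) = 1/2·(-16,-17) = (-8.0000,-8.5000)
o1: d²=257 > ρ²=43 → inactive
o2: d²=37 ≤ ρ²=43; F_rep = 30·(-1,-6)/37² = (-0.0219,-0.1315)
o3: d²=90 > ρ²=43 → inactive
o4: d²=25 ≤ ρ²=43; F_rep = 30·(3,4)/25² = (0.1440,0.1920)
F = F_att + ΣF_rep = (-7.8779,-8.4395)
p' = p + 1/5·F = (3.4244,4.3121)

Fx=-7.8779 Fy=-8.4395 x'=3.4244 y'=4.3121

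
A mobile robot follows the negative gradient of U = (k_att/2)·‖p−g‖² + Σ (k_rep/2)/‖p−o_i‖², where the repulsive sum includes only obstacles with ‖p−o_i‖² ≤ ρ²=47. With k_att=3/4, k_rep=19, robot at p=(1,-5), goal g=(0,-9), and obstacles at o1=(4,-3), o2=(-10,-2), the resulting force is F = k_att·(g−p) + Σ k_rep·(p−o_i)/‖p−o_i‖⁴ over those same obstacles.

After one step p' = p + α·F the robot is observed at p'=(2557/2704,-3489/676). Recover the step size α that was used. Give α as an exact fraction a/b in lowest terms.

α = 1/20

F_att = 3/4·(g−p) = 3/4·(-1,-4) = (-0.7500,-3.0000)
o1: d²=13 ≤ ρ²=47; F_rep = 19·(-3,-2)/13² = (-0.3373,-0.2249)
o2: d²=130 > ρ²=47 → inactive
F = F_att + ΣF_rep = (-1.0873,-3.2249)
Δp = p'−p = (-0.0544,-0.1612); α = Δx/Fx = (-147/2704) / (-735/676) = 1/20
check: Δy/Fy = (-109/676) / (-545/169) = 1/20 ✓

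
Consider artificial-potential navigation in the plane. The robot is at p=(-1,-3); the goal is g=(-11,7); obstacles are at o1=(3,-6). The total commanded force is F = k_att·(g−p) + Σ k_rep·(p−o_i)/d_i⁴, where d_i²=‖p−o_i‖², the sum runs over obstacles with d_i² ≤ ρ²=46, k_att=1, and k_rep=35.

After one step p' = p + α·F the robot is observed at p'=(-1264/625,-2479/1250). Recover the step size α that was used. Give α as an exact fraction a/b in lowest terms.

F_att = 1·(g−p) = 1·(-10,10) = (-10.0000,10.0000)
o1: d²=25 ≤ ρ²=46; F_rep = 35·(-4,3)/25² = (-0.2240,0.1680)
F = F_att + ΣF_rep = (-10.2240,10.1680)
Δp = p'−p = (-1.0224,1.0168); α = Δx/Fx = (-639/625) / (-1278/125) = 1/10
check: Δy/Fy = (1271/1250) / (1271/125) = 1/10 ✓

α = 1/10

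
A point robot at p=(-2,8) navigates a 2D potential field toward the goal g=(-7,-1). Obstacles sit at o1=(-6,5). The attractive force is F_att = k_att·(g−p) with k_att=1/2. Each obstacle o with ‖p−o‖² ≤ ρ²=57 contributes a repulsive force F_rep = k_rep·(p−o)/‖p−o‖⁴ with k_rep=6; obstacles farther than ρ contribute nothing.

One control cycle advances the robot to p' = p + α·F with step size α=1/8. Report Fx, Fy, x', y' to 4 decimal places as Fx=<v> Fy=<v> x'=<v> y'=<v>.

F_att = 1/2·(g−p) = 1/2·(-5,-9) = (-2.5000,-4.5000)
o1: d²=25 ≤ ρ²=57; F_rep = 6·(4,3)/25² = (0.0384,0.0288)
F = F_att + ΣF_rep = (-2.4616,-4.4712)
p' = p + 1/8·F = (-2.3077,7.4411)

Fx=-2.4616 Fy=-4.4712 x'=-2.3077 y'=7.4411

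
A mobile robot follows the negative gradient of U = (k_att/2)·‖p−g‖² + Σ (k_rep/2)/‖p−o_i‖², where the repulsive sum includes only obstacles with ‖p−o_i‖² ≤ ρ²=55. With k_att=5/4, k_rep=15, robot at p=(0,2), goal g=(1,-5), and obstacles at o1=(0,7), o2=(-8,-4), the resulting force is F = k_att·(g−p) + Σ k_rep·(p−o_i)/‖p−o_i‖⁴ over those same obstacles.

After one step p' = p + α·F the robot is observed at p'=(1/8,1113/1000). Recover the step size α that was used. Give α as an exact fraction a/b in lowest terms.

α = 1/10

F_att = 5/4·(g−p) = 5/4·(1,-7) = (1.2500,-8.7500)
o1: d²=25 ≤ ρ²=55; F_rep = 15·(0,-5)/25² = (0.0000,-0.1200)
o2: d²=100 > ρ²=55 → inactive
F = F_att + ΣF_rep = (1.2500,-8.8700)
Δp = p'−p = (0.1250,-0.8870); α = Δx/Fx = (1/8) / (5/4) = 1/10
check: Δy/Fy = (-887/1000) / (-887/100) = 1/10 ✓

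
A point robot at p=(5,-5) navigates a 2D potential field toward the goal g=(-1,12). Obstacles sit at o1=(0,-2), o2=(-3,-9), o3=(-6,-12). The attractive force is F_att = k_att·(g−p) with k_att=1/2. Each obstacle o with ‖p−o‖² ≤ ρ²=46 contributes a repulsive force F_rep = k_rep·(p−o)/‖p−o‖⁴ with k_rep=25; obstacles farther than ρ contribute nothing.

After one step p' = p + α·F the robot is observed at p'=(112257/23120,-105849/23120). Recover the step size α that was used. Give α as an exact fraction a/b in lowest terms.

α = 1/20

F_att = 1/2·(g−p) = 1/2·(-6,17) = (-3.0000,8.5000)
o1: d²=34 ≤ ρ²=46; F_rep = 25·(5,-3)/34² = (0.1081,-0.0649)
o2: d²=80 > ρ²=46 → inactive
o3: d²=170 > ρ²=46 → inactive
F = F_att + ΣF_rep = (-2.8919,8.4351)
Δp = p'−p = (-0.1446,0.4218); α = Δx/Fx = (-3343/23120) / (-3343/1156) = 1/20
check: Δy/Fy = (9751/23120) / (9751/1156) = 1/20 ✓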